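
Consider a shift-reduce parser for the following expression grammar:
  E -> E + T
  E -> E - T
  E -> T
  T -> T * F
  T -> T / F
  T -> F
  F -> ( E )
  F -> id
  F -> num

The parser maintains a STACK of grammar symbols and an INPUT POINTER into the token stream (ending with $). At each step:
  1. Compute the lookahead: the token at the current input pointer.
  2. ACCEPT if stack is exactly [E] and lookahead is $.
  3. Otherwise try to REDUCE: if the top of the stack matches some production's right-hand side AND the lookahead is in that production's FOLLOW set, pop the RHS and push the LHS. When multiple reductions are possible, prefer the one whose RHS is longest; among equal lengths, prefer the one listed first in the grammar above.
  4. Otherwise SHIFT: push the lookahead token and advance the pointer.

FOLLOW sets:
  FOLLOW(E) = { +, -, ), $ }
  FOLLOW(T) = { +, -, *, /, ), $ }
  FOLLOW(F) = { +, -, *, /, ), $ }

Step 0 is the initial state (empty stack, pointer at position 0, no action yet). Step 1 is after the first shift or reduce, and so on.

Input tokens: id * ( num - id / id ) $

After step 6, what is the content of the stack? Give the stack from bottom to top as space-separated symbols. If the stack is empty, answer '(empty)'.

Answer: T * ( num

Derivation:
Step 1: shift id. Stack=[id] ptr=1 lookahead=* remaining=[* ( num - id / id ) $]
Step 2: reduce F->id. Stack=[F] ptr=1 lookahead=* remaining=[* ( num - id / id ) $]
Step 3: reduce T->F. Stack=[T] ptr=1 lookahead=* remaining=[* ( num - id / id ) $]
Step 4: shift *. Stack=[T *] ptr=2 lookahead=( remaining=[( num - id / id ) $]
Step 5: shift (. Stack=[T * (] ptr=3 lookahead=num remaining=[num - id / id ) $]
Step 6: shift num. Stack=[T * ( num] ptr=4 lookahead=- remaining=[- id / id ) $]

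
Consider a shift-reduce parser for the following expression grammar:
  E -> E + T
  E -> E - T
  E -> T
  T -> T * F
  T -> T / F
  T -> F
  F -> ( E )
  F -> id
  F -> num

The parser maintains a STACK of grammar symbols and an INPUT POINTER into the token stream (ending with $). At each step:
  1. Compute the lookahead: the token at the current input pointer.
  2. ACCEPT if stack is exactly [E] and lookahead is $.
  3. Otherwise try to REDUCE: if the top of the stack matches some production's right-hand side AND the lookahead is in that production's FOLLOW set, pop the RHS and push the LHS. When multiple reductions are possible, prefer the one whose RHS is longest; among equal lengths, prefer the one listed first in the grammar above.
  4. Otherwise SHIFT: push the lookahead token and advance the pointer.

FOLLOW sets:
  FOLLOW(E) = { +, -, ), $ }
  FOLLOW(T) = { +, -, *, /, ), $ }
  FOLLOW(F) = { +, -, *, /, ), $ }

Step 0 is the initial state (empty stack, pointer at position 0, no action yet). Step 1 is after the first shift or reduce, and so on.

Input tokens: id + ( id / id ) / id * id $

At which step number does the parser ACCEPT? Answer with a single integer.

Step 1: shift id. Stack=[id] ptr=1 lookahead=+ remaining=[+ ( id / id ) / id * id $]
Step 2: reduce F->id. Stack=[F] ptr=1 lookahead=+ remaining=[+ ( id / id ) / id * id $]
Step 3: reduce T->F. Stack=[T] ptr=1 lookahead=+ remaining=[+ ( id / id ) / id * id $]
Step 4: reduce E->T. Stack=[E] ptr=1 lookahead=+ remaining=[+ ( id / id ) / id * id $]
Step 5: shift +. Stack=[E +] ptr=2 lookahead=( remaining=[( id / id ) / id * id $]
Step 6: shift (. Stack=[E + (] ptr=3 lookahead=id remaining=[id / id ) / id * id $]
Step 7: shift id. Stack=[E + ( id] ptr=4 lookahead=/ remaining=[/ id ) / id * id $]
Step 8: reduce F->id. Stack=[E + ( F] ptr=4 lookahead=/ remaining=[/ id ) / id * id $]
Step 9: reduce T->F. Stack=[E + ( T] ptr=4 lookahead=/ remaining=[/ id ) / id * id $]
Step 10: shift /. Stack=[E + ( T /] ptr=5 lookahead=id remaining=[id ) / id * id $]
Step 11: shift id. Stack=[E + ( T / id] ptr=6 lookahead=) remaining=[) / id * id $]
Step 12: reduce F->id. Stack=[E + ( T / F] ptr=6 lookahead=) remaining=[) / id * id $]
Step 13: reduce T->T / F. Stack=[E + ( T] ptr=6 lookahead=) remaining=[) / id * id $]
Step 14: reduce E->T. Stack=[E + ( E] ptr=6 lookahead=) remaining=[) / id * id $]
Step 15: shift ). Stack=[E + ( E )] ptr=7 lookahead=/ remaining=[/ id * id $]
Step 16: reduce F->( E ). Stack=[E + F] ptr=7 lookahead=/ remaining=[/ id * id $]
Step 17: reduce T->F. Stack=[E + T] ptr=7 lookahead=/ remaining=[/ id * id $]
Step 18: shift /. Stack=[E + T /] ptr=8 lookahead=id remaining=[id * id $]
Step 19: shift id. Stack=[E + T / id] ptr=9 lookahead=* remaining=[* id $]
Step 20: reduce F->id. Stack=[E + T / F] ptr=9 lookahead=* remaining=[* id $]
Step 21: reduce T->T / F. Stack=[E + T] ptr=9 lookahead=* remaining=[* id $]
Step 22: shift *. Stack=[E + T *] ptr=10 lookahead=id remaining=[id $]
Step 23: shift id. Stack=[E + T * id] ptr=11 lookahead=$ remaining=[$]
Step 24: reduce F->id. Stack=[E + T * F] ptr=11 lookahead=$ remaining=[$]
Step 25: reduce T->T * F. Stack=[E + T] ptr=11 lookahead=$ remaining=[$]
Step 26: reduce E->E + T. Stack=[E] ptr=11 lookahead=$ remaining=[$]
Step 27: accept. Stack=[E] ptr=11 lookahead=$ remaining=[$]

Answer: 27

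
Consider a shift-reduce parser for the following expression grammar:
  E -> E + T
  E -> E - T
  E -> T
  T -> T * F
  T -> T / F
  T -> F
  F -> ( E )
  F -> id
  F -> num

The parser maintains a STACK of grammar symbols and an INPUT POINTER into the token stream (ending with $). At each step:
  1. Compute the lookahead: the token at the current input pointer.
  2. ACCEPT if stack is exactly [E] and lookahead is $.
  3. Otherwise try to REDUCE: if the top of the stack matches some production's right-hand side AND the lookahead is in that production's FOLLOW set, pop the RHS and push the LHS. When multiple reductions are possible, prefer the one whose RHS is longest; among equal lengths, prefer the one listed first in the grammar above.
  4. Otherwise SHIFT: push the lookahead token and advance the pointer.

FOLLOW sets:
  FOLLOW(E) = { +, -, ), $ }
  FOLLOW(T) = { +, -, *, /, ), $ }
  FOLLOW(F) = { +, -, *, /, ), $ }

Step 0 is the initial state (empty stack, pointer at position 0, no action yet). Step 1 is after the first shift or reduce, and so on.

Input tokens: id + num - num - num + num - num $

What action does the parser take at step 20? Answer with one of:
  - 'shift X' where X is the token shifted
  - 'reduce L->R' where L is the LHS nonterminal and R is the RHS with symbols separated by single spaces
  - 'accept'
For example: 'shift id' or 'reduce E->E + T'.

Step 1: shift id. Stack=[id] ptr=1 lookahead=+ remaining=[+ num - num - num + num - num $]
Step 2: reduce F->id. Stack=[F] ptr=1 lookahead=+ remaining=[+ num - num - num + num - num $]
Step 3: reduce T->F. Stack=[T] ptr=1 lookahead=+ remaining=[+ num - num - num + num - num $]
Step 4: reduce E->T. Stack=[E] ptr=1 lookahead=+ remaining=[+ num - num - num + num - num $]
Step 5: shift +. Stack=[E +] ptr=2 lookahead=num remaining=[num - num - num + num - num $]
Step 6: shift num. Stack=[E + num] ptr=3 lookahead=- remaining=[- num - num + num - num $]
Step 7: reduce F->num. Stack=[E + F] ptr=3 lookahead=- remaining=[- num - num + num - num $]
Step 8: reduce T->F. Stack=[E + T] ptr=3 lookahead=- remaining=[- num - num + num - num $]
Step 9: reduce E->E + T. Stack=[E] ptr=3 lookahead=- remaining=[- num - num + num - num $]
Step 10: shift -. Stack=[E -] ptr=4 lookahead=num remaining=[num - num + num - num $]
Step 11: shift num. Stack=[E - num] ptr=5 lookahead=- remaining=[- num + num - num $]
Step 12: reduce F->num. Stack=[E - F] ptr=5 lookahead=- remaining=[- num + num - num $]
Step 13: reduce T->F. Stack=[E - T] ptr=5 lookahead=- remaining=[- num + num - num $]
Step 14: reduce E->E - T. Stack=[E] ptr=5 lookahead=- remaining=[- num + num - num $]
Step 15: shift -. Stack=[E -] ptr=6 lookahead=num remaining=[num + num - num $]
Step 16: shift num. Stack=[E - num] ptr=7 lookahead=+ remaining=[+ num - num $]
Step 17: reduce F->num. Stack=[E - F] ptr=7 lookahead=+ remaining=[+ num - num $]
Step 18: reduce T->F. Stack=[E - T] ptr=7 lookahead=+ remaining=[+ num - num $]
Step 19: reduce E->E - T. Stack=[E] ptr=7 lookahead=+ remaining=[+ num - num $]
Step 20: shift +. Stack=[E +] ptr=8 lookahead=num remaining=[num - num $]

Answer: shift +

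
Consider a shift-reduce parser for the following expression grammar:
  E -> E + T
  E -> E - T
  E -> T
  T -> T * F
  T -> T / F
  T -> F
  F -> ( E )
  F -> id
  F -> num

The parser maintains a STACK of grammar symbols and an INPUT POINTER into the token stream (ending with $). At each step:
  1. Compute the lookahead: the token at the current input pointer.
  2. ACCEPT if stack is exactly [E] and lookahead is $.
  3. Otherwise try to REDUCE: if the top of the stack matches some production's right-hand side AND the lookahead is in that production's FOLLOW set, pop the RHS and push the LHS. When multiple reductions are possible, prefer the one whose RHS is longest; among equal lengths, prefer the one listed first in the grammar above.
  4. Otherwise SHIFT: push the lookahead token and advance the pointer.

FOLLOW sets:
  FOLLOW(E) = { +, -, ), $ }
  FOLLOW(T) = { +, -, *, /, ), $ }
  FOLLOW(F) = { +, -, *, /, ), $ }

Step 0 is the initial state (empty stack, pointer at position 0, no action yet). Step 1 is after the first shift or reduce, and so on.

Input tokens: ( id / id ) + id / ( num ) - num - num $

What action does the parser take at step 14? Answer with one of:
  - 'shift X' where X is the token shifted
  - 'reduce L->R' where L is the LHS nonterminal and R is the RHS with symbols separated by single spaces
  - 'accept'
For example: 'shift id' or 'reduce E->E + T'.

Answer: shift +

Derivation:
Step 1: shift (. Stack=[(] ptr=1 lookahead=id remaining=[id / id ) + id / ( num ) - num - num $]
Step 2: shift id. Stack=[( id] ptr=2 lookahead=/ remaining=[/ id ) + id / ( num ) - num - num $]
Step 3: reduce F->id. Stack=[( F] ptr=2 lookahead=/ remaining=[/ id ) + id / ( num ) - num - num $]
Step 4: reduce T->F. Stack=[( T] ptr=2 lookahead=/ remaining=[/ id ) + id / ( num ) - num - num $]
Step 5: shift /. Stack=[( T /] ptr=3 lookahead=id remaining=[id ) + id / ( num ) - num - num $]
Step 6: shift id. Stack=[( T / id] ptr=4 lookahead=) remaining=[) + id / ( num ) - num - num $]
Step 7: reduce F->id. Stack=[( T / F] ptr=4 lookahead=) remaining=[) + id / ( num ) - num - num $]
Step 8: reduce T->T / F. Stack=[( T] ptr=4 lookahead=) remaining=[) + id / ( num ) - num - num $]
Step 9: reduce E->T. Stack=[( E] ptr=4 lookahead=) remaining=[) + id / ( num ) - num - num $]
Step 10: shift ). Stack=[( E )] ptr=5 lookahead=+ remaining=[+ id / ( num ) - num - num $]
Step 11: reduce F->( E ). Stack=[F] ptr=5 lookahead=+ remaining=[+ id / ( num ) - num - num $]
Step 12: reduce T->F. Stack=[T] ptr=5 lookahead=+ remaining=[+ id / ( num ) - num - num $]
Step 13: reduce E->T. Stack=[E] ptr=5 lookahead=+ remaining=[+ id / ( num ) - num - num $]
Step 14: shift +. Stack=[E +] ptr=6 lookahead=id remaining=[id / ( num ) - num - num $]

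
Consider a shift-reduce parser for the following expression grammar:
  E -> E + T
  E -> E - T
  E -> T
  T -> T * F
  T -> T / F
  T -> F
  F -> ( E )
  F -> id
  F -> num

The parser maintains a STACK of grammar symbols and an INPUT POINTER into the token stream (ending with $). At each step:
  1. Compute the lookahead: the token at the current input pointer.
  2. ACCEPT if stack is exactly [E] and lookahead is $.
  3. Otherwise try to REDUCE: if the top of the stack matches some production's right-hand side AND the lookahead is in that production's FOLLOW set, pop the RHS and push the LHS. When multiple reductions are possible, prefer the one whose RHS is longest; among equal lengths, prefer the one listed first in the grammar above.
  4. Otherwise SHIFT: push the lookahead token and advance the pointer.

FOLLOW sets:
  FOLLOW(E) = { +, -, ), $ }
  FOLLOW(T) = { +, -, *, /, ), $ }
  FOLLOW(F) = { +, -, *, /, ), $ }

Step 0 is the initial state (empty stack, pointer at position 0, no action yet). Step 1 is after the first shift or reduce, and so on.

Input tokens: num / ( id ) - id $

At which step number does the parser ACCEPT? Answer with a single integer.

Answer: 19

Derivation:
Step 1: shift num. Stack=[num] ptr=1 lookahead=/ remaining=[/ ( id ) - id $]
Step 2: reduce F->num. Stack=[F] ptr=1 lookahead=/ remaining=[/ ( id ) - id $]
Step 3: reduce T->F. Stack=[T] ptr=1 lookahead=/ remaining=[/ ( id ) - id $]
Step 4: shift /. Stack=[T /] ptr=2 lookahead=( remaining=[( id ) - id $]
Step 5: shift (. Stack=[T / (] ptr=3 lookahead=id remaining=[id ) - id $]
Step 6: shift id. Stack=[T / ( id] ptr=4 lookahead=) remaining=[) - id $]
Step 7: reduce F->id. Stack=[T / ( F] ptr=4 lookahead=) remaining=[) - id $]
Step 8: reduce T->F. Stack=[T / ( T] ptr=4 lookahead=) remaining=[) - id $]
Step 9: reduce E->T. Stack=[T / ( E] ptr=4 lookahead=) remaining=[) - id $]
Step 10: shift ). Stack=[T / ( E )] ptr=5 lookahead=- remaining=[- id $]
Step 11: reduce F->( E ). Stack=[T / F] ptr=5 lookahead=- remaining=[- id $]
Step 12: reduce T->T / F. Stack=[T] ptr=5 lookahead=- remaining=[- id $]
Step 13: reduce E->T. Stack=[E] ptr=5 lookahead=- remaining=[- id $]
Step 14: shift -. Stack=[E -] ptr=6 lookahead=id remaining=[id $]
Step 15: shift id. Stack=[E - id] ptr=7 lookahead=$ remaining=[$]
Step 16: reduce F->id. Stack=[E - F] ptr=7 lookahead=$ remaining=[$]
Step 17: reduce T->F. Stack=[E - T] ptr=7 lookahead=$ remaining=[$]
Step 18: reduce E->E - T. Stack=[E] ptr=7 lookahead=$ remaining=[$]
Step 19: accept. Stack=[E] ptr=7 lookahead=$ remaining=[$]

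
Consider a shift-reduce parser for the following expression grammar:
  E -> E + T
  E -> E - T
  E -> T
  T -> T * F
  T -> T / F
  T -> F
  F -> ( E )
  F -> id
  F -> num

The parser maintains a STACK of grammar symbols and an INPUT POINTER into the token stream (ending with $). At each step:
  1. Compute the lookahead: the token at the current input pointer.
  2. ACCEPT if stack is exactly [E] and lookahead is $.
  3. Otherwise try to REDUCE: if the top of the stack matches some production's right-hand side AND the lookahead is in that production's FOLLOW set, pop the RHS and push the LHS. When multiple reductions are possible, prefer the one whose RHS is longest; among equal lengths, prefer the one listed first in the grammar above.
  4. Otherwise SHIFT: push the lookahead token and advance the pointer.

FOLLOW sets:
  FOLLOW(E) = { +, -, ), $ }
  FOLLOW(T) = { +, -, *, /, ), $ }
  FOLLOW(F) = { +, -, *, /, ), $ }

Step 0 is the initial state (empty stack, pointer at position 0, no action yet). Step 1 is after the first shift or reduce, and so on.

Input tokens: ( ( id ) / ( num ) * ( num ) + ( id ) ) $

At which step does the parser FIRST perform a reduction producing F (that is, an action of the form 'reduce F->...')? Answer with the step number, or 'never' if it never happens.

Step 1: shift (. Stack=[(] ptr=1 lookahead=( remaining=[( id ) / ( num ) * ( num ) + ( id ) ) $]
Step 2: shift (. Stack=[( (] ptr=2 lookahead=id remaining=[id ) / ( num ) * ( num ) + ( id ) ) $]
Step 3: shift id. Stack=[( ( id] ptr=3 lookahead=) remaining=[) / ( num ) * ( num ) + ( id ) ) $]
Step 4: reduce F->id. Stack=[( ( F] ptr=3 lookahead=) remaining=[) / ( num ) * ( num ) + ( id ) ) $]

Answer: 4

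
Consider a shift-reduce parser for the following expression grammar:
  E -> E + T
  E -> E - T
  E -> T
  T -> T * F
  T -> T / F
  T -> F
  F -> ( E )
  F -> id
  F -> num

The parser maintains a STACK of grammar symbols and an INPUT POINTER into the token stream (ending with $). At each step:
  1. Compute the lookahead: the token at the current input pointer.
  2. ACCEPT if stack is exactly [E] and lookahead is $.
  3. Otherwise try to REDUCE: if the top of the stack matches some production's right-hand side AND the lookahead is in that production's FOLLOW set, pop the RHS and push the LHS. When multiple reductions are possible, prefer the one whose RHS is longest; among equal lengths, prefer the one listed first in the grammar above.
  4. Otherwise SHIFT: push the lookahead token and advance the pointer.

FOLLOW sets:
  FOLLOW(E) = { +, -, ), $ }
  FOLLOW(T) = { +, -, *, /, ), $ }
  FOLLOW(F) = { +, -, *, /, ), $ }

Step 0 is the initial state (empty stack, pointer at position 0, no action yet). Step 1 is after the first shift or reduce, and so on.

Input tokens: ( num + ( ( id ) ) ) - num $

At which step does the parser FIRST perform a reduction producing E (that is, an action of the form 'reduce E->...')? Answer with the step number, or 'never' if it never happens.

Step 1: shift (. Stack=[(] ptr=1 lookahead=num remaining=[num + ( ( id ) ) ) - num $]
Step 2: shift num. Stack=[( num] ptr=2 lookahead=+ remaining=[+ ( ( id ) ) ) - num $]
Step 3: reduce F->num. Stack=[( F] ptr=2 lookahead=+ remaining=[+ ( ( id ) ) ) - num $]
Step 4: reduce T->F. Stack=[( T] ptr=2 lookahead=+ remaining=[+ ( ( id ) ) ) - num $]
Step 5: reduce E->T. Stack=[( E] ptr=2 lookahead=+ remaining=[+ ( ( id ) ) ) - num $]

Answer: 5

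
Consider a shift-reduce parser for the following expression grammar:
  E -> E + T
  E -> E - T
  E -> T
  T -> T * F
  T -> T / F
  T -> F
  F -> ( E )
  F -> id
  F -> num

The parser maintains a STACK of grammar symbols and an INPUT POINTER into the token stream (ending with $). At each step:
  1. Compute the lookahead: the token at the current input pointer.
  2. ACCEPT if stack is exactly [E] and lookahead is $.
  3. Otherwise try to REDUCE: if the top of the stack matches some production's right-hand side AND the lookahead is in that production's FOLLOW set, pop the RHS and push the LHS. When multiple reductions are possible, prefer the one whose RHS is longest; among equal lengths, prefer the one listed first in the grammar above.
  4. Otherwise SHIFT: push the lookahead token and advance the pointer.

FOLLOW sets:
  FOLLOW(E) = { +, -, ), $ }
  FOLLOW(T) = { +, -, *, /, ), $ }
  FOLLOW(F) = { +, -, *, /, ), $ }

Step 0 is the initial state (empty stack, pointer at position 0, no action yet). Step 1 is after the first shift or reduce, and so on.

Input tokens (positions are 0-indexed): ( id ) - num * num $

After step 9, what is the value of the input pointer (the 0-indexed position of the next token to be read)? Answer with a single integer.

Answer: 3

Derivation:
Step 1: shift (. Stack=[(] ptr=1 lookahead=id remaining=[id ) - num * num $]
Step 2: shift id. Stack=[( id] ptr=2 lookahead=) remaining=[) - num * num $]
Step 3: reduce F->id. Stack=[( F] ptr=2 lookahead=) remaining=[) - num * num $]
Step 4: reduce T->F. Stack=[( T] ptr=2 lookahead=) remaining=[) - num * num $]
Step 5: reduce E->T. Stack=[( E] ptr=2 lookahead=) remaining=[) - num * num $]
Step 6: shift ). Stack=[( E )] ptr=3 lookahead=- remaining=[- num * num $]
Step 7: reduce F->( E ). Stack=[F] ptr=3 lookahead=- remaining=[- num * num $]
Step 8: reduce T->F. Stack=[T] ptr=3 lookahead=- remaining=[- num * num $]
Step 9: reduce E->T. Stack=[E] ptr=3 lookahead=- remaining=[- num * num $]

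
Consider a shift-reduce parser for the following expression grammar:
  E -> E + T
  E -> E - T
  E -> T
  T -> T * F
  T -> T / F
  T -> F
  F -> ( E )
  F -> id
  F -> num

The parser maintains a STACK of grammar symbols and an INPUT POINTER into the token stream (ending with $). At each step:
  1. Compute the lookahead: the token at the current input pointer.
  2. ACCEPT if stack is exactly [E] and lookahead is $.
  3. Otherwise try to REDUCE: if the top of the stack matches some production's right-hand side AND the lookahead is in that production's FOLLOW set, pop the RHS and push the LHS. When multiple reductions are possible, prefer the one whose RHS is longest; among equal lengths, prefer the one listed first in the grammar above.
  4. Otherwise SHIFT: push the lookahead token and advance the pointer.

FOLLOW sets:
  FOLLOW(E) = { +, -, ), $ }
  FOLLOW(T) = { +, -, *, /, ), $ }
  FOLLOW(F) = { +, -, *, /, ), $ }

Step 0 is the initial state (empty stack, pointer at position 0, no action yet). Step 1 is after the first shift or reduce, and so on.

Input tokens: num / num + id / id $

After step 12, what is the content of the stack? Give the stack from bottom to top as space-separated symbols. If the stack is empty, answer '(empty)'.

Answer: E + T

Derivation:
Step 1: shift num. Stack=[num] ptr=1 lookahead=/ remaining=[/ num + id / id $]
Step 2: reduce F->num. Stack=[F] ptr=1 lookahead=/ remaining=[/ num + id / id $]
Step 3: reduce T->F. Stack=[T] ptr=1 lookahead=/ remaining=[/ num + id / id $]
Step 4: shift /. Stack=[T /] ptr=2 lookahead=num remaining=[num + id / id $]
Step 5: shift num. Stack=[T / num] ptr=3 lookahead=+ remaining=[+ id / id $]
Step 6: reduce F->num. Stack=[T / F] ptr=3 lookahead=+ remaining=[+ id / id $]
Step 7: reduce T->T / F. Stack=[T] ptr=3 lookahead=+ remaining=[+ id / id $]
Step 8: reduce E->T. Stack=[E] ptr=3 lookahead=+ remaining=[+ id / id $]
Step 9: shift +. Stack=[E +] ptr=4 lookahead=id remaining=[id / id $]
Step 10: shift id. Stack=[E + id] ptr=5 lookahead=/ remaining=[/ id $]
Step 11: reduce F->id. Stack=[E + F] ptr=5 lookahead=/ remaining=[/ id $]
Step 12: reduce T->F. Stack=[E + T] ptr=5 lookahead=/ remaining=[/ id $]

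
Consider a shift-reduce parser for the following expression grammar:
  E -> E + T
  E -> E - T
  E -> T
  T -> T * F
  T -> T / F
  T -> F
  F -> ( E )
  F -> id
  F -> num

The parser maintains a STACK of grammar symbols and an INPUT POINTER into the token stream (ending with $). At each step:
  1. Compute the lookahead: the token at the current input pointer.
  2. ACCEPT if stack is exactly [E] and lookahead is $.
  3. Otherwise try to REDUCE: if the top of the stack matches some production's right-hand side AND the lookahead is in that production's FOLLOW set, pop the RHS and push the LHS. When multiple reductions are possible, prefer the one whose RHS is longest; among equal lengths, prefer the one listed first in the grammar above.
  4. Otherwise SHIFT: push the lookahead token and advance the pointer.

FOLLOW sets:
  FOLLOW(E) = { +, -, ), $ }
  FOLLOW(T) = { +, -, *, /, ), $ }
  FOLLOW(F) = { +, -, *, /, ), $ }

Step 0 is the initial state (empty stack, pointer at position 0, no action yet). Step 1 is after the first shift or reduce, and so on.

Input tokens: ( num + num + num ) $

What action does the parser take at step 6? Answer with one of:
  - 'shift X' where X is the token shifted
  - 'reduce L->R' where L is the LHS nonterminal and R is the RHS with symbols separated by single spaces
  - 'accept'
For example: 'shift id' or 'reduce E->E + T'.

Step 1: shift (. Stack=[(] ptr=1 lookahead=num remaining=[num + num + num ) $]
Step 2: shift num. Stack=[( num] ptr=2 lookahead=+ remaining=[+ num + num ) $]
Step 3: reduce F->num. Stack=[( F] ptr=2 lookahead=+ remaining=[+ num + num ) $]
Step 4: reduce T->F. Stack=[( T] ptr=2 lookahead=+ remaining=[+ num + num ) $]
Step 5: reduce E->T. Stack=[( E] ptr=2 lookahead=+ remaining=[+ num + num ) $]
Step 6: shift +. Stack=[( E +] ptr=3 lookahead=num remaining=[num + num ) $]

Answer: shift +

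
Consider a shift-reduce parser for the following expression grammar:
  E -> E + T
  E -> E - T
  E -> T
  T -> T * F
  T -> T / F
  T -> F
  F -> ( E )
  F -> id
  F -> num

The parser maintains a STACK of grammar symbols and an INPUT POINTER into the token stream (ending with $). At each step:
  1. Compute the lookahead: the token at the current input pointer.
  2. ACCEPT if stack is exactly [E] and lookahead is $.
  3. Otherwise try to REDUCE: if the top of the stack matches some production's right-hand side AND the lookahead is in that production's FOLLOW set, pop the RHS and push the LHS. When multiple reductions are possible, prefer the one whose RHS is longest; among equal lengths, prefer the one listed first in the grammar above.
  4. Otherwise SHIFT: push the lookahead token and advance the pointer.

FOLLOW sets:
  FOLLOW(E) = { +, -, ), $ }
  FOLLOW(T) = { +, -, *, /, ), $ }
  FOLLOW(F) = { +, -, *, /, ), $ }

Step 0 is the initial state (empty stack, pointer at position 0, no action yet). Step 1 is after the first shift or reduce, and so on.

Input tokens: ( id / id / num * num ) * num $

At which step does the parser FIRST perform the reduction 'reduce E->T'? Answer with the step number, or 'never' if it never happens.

Step 1: shift (. Stack=[(] ptr=1 lookahead=id remaining=[id / id / num * num ) * num $]
Step 2: shift id. Stack=[( id] ptr=2 lookahead=/ remaining=[/ id / num * num ) * num $]
Step 3: reduce F->id. Stack=[( F] ptr=2 lookahead=/ remaining=[/ id / num * num ) * num $]
Step 4: reduce T->F. Stack=[( T] ptr=2 lookahead=/ remaining=[/ id / num * num ) * num $]
Step 5: shift /. Stack=[( T /] ptr=3 lookahead=id remaining=[id / num * num ) * num $]
Step 6: shift id. Stack=[( T / id] ptr=4 lookahead=/ remaining=[/ num * num ) * num $]
Step 7: reduce F->id. Stack=[( T / F] ptr=4 lookahead=/ remaining=[/ num * num ) * num $]
Step 8: reduce T->T / F. Stack=[( T] ptr=4 lookahead=/ remaining=[/ num * num ) * num $]
Step 9: shift /. Stack=[( T /] ptr=5 lookahead=num remaining=[num * num ) * num $]
Step 10: shift num. Stack=[( T / num] ptr=6 lookahead=* remaining=[* num ) * num $]
Step 11: reduce F->num. Stack=[( T / F] ptr=6 lookahead=* remaining=[* num ) * num $]
Step 12: reduce T->T / F. Stack=[( T] ptr=6 lookahead=* remaining=[* num ) * num $]
Step 13: shift *. Stack=[( T *] ptr=7 lookahead=num remaining=[num ) * num $]
Step 14: shift num. Stack=[( T * num] ptr=8 lookahead=) remaining=[) * num $]
Step 15: reduce F->num. Stack=[( T * F] ptr=8 lookahead=) remaining=[) * num $]
Step 16: reduce T->T * F. Stack=[( T] ptr=8 lookahead=) remaining=[) * num $]
Step 17: reduce E->T. Stack=[( E] ptr=8 lookahead=) remaining=[) * num $]

Answer: 17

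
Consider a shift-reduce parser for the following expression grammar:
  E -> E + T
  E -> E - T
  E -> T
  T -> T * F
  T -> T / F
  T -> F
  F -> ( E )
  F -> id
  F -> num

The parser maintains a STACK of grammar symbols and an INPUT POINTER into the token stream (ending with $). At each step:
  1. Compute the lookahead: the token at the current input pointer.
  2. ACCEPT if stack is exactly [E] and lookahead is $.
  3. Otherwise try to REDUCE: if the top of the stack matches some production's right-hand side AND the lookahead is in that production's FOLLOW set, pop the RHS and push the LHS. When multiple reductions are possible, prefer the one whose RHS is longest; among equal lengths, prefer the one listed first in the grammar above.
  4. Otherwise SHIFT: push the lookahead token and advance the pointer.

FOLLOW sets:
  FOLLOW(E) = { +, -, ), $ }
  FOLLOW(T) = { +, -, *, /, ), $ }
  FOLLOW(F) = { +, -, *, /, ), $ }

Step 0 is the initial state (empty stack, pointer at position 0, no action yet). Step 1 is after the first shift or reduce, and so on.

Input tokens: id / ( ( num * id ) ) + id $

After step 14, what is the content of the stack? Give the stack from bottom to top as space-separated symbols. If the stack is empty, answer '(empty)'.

Answer: T / ( ( E

Derivation:
Step 1: shift id. Stack=[id] ptr=1 lookahead=/ remaining=[/ ( ( num * id ) ) + id $]
Step 2: reduce F->id. Stack=[F] ptr=1 lookahead=/ remaining=[/ ( ( num * id ) ) + id $]
Step 3: reduce T->F. Stack=[T] ptr=1 lookahead=/ remaining=[/ ( ( num * id ) ) + id $]
Step 4: shift /. Stack=[T /] ptr=2 lookahead=( remaining=[( ( num * id ) ) + id $]
Step 5: shift (. Stack=[T / (] ptr=3 lookahead=( remaining=[( num * id ) ) + id $]
Step 6: shift (. Stack=[T / ( (] ptr=4 lookahead=num remaining=[num * id ) ) + id $]
Step 7: shift num. Stack=[T / ( ( num] ptr=5 lookahead=* remaining=[* id ) ) + id $]
Step 8: reduce F->num. Stack=[T / ( ( F] ptr=5 lookahead=* remaining=[* id ) ) + id $]
Step 9: reduce T->F. Stack=[T / ( ( T] ptr=5 lookahead=* remaining=[* id ) ) + id $]
Step 10: shift *. Stack=[T / ( ( T *] ptr=6 lookahead=id remaining=[id ) ) + id $]
Step 11: shift id. Stack=[T / ( ( T * id] ptr=7 lookahead=) remaining=[) ) + id $]
Step 12: reduce F->id. Stack=[T / ( ( T * F] ptr=7 lookahead=) remaining=[) ) + id $]
Step 13: reduce T->T * F. Stack=[T / ( ( T] ptr=7 lookahead=) remaining=[) ) + id $]
Step 14: reduce E->T. Stack=[T / ( ( E] ptr=7 lookahead=) remaining=[) ) + id $]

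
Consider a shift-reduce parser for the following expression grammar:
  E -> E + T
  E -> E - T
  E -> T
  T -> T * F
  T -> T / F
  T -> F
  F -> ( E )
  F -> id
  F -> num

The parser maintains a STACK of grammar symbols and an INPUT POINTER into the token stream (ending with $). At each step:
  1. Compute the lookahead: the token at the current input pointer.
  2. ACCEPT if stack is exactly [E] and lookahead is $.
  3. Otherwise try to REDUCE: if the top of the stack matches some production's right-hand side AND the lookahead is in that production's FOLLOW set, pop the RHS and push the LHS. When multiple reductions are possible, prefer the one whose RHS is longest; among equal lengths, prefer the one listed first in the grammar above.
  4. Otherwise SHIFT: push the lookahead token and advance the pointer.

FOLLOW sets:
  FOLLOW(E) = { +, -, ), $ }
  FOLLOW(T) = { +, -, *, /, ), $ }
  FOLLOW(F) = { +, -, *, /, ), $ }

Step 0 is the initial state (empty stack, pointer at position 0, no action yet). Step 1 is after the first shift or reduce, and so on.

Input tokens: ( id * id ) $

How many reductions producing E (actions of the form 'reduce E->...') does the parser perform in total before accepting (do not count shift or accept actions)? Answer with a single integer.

Answer: 2

Derivation:
Step 1: shift (. Stack=[(] ptr=1 lookahead=id remaining=[id * id ) $]
Step 2: shift id. Stack=[( id] ptr=2 lookahead=* remaining=[* id ) $]
Step 3: reduce F->id. Stack=[( F] ptr=2 lookahead=* remaining=[* id ) $]
Step 4: reduce T->F. Stack=[( T] ptr=2 lookahead=* remaining=[* id ) $]
Step 5: shift *. Stack=[( T *] ptr=3 lookahead=id remaining=[id ) $]
Step 6: shift id. Stack=[( T * id] ptr=4 lookahead=) remaining=[) $]
Step 7: reduce F->id. Stack=[( T * F] ptr=4 lookahead=) remaining=[) $]
Step 8: reduce T->T * F. Stack=[( T] ptr=4 lookahead=) remaining=[) $]
Step 9: reduce E->T. Stack=[( E] ptr=4 lookahead=) remaining=[) $]
Step 10: shift ). Stack=[( E )] ptr=5 lookahead=$ remaining=[$]
Step 11: reduce F->( E ). Stack=[F] ptr=5 lookahead=$ remaining=[$]
Step 12: reduce T->F. Stack=[T] ptr=5 lookahead=$ remaining=[$]
Step 13: reduce E->T. Stack=[E] ptr=5 lookahead=$ remaining=[$]
Step 14: accept. Stack=[E] ptr=5 lookahead=$ remaining=[$]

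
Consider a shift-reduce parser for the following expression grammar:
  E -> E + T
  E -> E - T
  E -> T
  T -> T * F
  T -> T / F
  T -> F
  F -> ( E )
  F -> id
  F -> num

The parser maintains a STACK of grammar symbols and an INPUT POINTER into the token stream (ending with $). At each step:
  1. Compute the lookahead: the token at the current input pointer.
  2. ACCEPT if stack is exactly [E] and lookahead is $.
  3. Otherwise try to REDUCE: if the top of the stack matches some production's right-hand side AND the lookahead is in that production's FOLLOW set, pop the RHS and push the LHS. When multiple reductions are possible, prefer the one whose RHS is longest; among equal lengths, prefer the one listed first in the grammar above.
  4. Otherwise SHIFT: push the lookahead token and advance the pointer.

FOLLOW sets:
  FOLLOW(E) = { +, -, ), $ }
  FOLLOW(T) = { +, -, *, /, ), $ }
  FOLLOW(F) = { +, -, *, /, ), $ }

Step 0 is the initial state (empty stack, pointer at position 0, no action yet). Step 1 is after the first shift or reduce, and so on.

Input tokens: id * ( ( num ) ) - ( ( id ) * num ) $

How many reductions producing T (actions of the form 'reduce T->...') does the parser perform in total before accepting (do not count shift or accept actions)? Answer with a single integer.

Answer: 8

Derivation:
Step 1: shift id. Stack=[id] ptr=1 lookahead=* remaining=[* ( ( num ) ) - ( ( id ) * num ) $]
Step 2: reduce F->id. Stack=[F] ptr=1 lookahead=* remaining=[* ( ( num ) ) - ( ( id ) * num ) $]
Step 3: reduce T->F. Stack=[T] ptr=1 lookahead=* remaining=[* ( ( num ) ) - ( ( id ) * num ) $]
Step 4: shift *. Stack=[T *] ptr=2 lookahead=( remaining=[( ( num ) ) - ( ( id ) * num ) $]
Step 5: shift (. Stack=[T * (] ptr=3 lookahead=( remaining=[( num ) ) - ( ( id ) * num ) $]
Step 6: shift (. Stack=[T * ( (] ptr=4 lookahead=num remaining=[num ) ) - ( ( id ) * num ) $]
Step 7: shift num. Stack=[T * ( ( num] ptr=5 lookahead=) remaining=[) ) - ( ( id ) * num ) $]
Step 8: reduce F->num. Stack=[T * ( ( F] ptr=5 lookahead=) remaining=[) ) - ( ( id ) * num ) $]
Step 9: reduce T->F. Stack=[T * ( ( T] ptr=5 lookahead=) remaining=[) ) - ( ( id ) * num ) $]
Step 10: reduce E->T. Stack=[T * ( ( E] ptr=5 lookahead=) remaining=[) ) - ( ( id ) * num ) $]
Step 11: shift ). Stack=[T * ( ( E )] ptr=6 lookahead=) remaining=[) - ( ( id ) * num ) $]
Step 12: reduce F->( E ). Stack=[T * ( F] ptr=6 lookahead=) remaining=[) - ( ( id ) * num ) $]
Step 13: reduce T->F. Stack=[T * ( T] ptr=6 lookahead=) remaining=[) - ( ( id ) * num ) $]
Step 14: reduce E->T. Stack=[T * ( E] ptr=6 lookahead=) remaining=[) - ( ( id ) * num ) $]
Step 15: shift ). Stack=[T * ( E )] ptr=7 lookahead=- remaining=[- ( ( id ) * num ) $]
Step 16: reduce F->( E ). Stack=[T * F] ptr=7 lookahead=- remaining=[- ( ( id ) * num ) $]
Step 17: reduce T->T * F. Stack=[T] ptr=7 lookahead=- remaining=[- ( ( id ) * num ) $]
Step 18: reduce E->T. Stack=[E] ptr=7 lookahead=- remaining=[- ( ( id ) * num ) $]
Step 19: shift -. Stack=[E -] ptr=8 lookahead=( remaining=[( ( id ) * num ) $]
Step 20: shift (. Stack=[E - (] ptr=9 lookahead=( remaining=[( id ) * num ) $]
Step 21: shift (. Stack=[E - ( (] ptr=10 lookahead=id remaining=[id ) * num ) $]
Step 22: shift id. Stack=[E - ( ( id] ptr=11 lookahead=) remaining=[) * num ) $]
Step 23: reduce F->id. Stack=[E - ( ( F] ptr=11 lookahead=) remaining=[) * num ) $]
Step 24: reduce T->F. Stack=[E - ( ( T] ptr=11 lookahead=) remaining=[) * num ) $]
Step 25: reduce E->T. Stack=[E - ( ( E] ptr=11 lookahead=) remaining=[) * num ) $]
Step 26: shift ). Stack=[E - ( ( E )] ptr=12 lookahead=* remaining=[* num ) $]
Step 27: reduce F->( E ). Stack=[E - ( F] ptr=12 lookahead=* remaining=[* num ) $]
Step 28: reduce T->F. Stack=[E - ( T] ptr=12 lookahead=* remaining=[* num ) $]
Step 29: shift *. Stack=[E - ( T *] ptr=13 lookahead=num remaining=[num ) $]
Step 30: shift num. Stack=[E - ( T * num] ptr=14 lookahead=) remaining=[) $]
Step 31: reduce F->num. Stack=[E - ( T * F] ptr=14 lookahead=) remaining=[) $]
Step 32: reduce T->T * F. Stack=[E - ( T] ptr=14 lookahead=) remaining=[) $]
Step 33: reduce E->T. Stack=[E - ( E] ptr=14 lookahead=) remaining=[) $]
Step 34: shift ). Stack=[E - ( E )] ptr=15 lookahead=$ remaining=[$]
Step 35: reduce F->( E ). Stack=[E - F] ptr=15 lookahead=$ remaining=[$]
Step 36: reduce T->F. Stack=[E - T] ptr=15 lookahead=$ remaining=[$]
Step 37: reduce E->E - T. Stack=[E] ptr=15 lookahead=$ remaining=[$]
Step 38: accept. Stack=[E] ptr=15 lookahead=$ remaining=[$]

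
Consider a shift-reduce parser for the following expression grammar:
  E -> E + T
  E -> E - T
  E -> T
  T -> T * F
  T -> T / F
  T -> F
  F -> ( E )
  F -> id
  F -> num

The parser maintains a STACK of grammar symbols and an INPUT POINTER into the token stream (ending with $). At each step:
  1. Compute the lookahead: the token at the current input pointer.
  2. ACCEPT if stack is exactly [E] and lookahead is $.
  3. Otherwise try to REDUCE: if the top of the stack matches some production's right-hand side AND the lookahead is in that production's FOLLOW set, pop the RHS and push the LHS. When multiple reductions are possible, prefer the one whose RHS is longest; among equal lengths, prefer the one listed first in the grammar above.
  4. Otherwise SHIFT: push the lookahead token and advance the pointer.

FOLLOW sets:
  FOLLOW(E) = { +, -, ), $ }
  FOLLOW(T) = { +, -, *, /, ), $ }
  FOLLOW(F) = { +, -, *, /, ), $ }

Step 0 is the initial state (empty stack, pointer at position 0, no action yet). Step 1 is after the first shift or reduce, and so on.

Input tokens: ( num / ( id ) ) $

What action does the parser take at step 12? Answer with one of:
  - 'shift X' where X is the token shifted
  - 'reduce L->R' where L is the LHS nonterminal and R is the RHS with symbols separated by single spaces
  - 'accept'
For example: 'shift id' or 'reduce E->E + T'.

Step 1: shift (. Stack=[(] ptr=1 lookahead=num remaining=[num / ( id ) ) $]
Step 2: shift num. Stack=[( num] ptr=2 lookahead=/ remaining=[/ ( id ) ) $]
Step 3: reduce F->num. Stack=[( F] ptr=2 lookahead=/ remaining=[/ ( id ) ) $]
Step 4: reduce T->F. Stack=[( T] ptr=2 lookahead=/ remaining=[/ ( id ) ) $]
Step 5: shift /. Stack=[( T /] ptr=3 lookahead=( remaining=[( id ) ) $]
Step 6: shift (. Stack=[( T / (] ptr=4 lookahead=id remaining=[id ) ) $]
Step 7: shift id. Stack=[( T / ( id] ptr=5 lookahead=) remaining=[) ) $]
Step 8: reduce F->id. Stack=[( T / ( F] ptr=5 lookahead=) remaining=[) ) $]
Step 9: reduce T->F. Stack=[( T / ( T] ptr=5 lookahead=) remaining=[) ) $]
Step 10: reduce E->T. Stack=[( T / ( E] ptr=5 lookahead=) remaining=[) ) $]
Step 11: shift ). Stack=[( T / ( E )] ptr=6 lookahead=) remaining=[) $]
Step 12: reduce F->( E ). Stack=[( T / F] ptr=6 lookahead=) remaining=[) $]

Answer: reduce F->( E )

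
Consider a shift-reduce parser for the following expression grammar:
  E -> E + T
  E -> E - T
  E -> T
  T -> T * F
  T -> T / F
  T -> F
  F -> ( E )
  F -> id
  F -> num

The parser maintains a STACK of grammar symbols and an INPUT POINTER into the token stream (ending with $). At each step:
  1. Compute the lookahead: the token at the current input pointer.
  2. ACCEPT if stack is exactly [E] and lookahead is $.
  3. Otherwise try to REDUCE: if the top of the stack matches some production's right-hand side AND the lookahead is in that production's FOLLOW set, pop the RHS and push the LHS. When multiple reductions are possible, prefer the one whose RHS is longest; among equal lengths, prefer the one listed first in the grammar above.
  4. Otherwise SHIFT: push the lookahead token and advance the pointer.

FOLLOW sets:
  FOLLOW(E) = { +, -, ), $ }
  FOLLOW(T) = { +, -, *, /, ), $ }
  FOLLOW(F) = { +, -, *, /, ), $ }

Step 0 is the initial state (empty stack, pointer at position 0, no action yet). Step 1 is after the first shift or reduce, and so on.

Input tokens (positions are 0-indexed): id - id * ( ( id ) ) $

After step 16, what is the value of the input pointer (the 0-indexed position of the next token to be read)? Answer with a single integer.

Step 1: shift id. Stack=[id] ptr=1 lookahead=- remaining=[- id * ( ( id ) ) $]
Step 2: reduce F->id. Stack=[F] ptr=1 lookahead=- remaining=[- id * ( ( id ) ) $]
Step 3: reduce T->F. Stack=[T] ptr=1 lookahead=- remaining=[- id * ( ( id ) ) $]
Step 4: reduce E->T. Stack=[E] ptr=1 lookahead=- remaining=[- id * ( ( id ) ) $]
Step 5: shift -. Stack=[E -] ptr=2 lookahead=id remaining=[id * ( ( id ) ) $]
Step 6: shift id. Stack=[E - id] ptr=3 lookahead=* remaining=[* ( ( id ) ) $]
Step 7: reduce F->id. Stack=[E - F] ptr=3 lookahead=* remaining=[* ( ( id ) ) $]
Step 8: reduce T->F. Stack=[E - T] ptr=3 lookahead=* remaining=[* ( ( id ) ) $]
Step 9: shift *. Stack=[E - T *] ptr=4 lookahead=( remaining=[( ( id ) ) $]
Step 10: shift (. Stack=[E - T * (] ptr=5 lookahead=( remaining=[( id ) ) $]
Step 11: shift (. Stack=[E - T * ( (] ptr=6 lookahead=id remaining=[id ) ) $]
Step 12: shift id. Stack=[E - T * ( ( id] ptr=7 lookahead=) remaining=[) ) $]
Step 13: reduce F->id. Stack=[E - T * ( ( F] ptr=7 lookahead=) remaining=[) ) $]
Step 14: reduce T->F. Stack=[E - T * ( ( T] ptr=7 lookahead=) remaining=[) ) $]
Step 15: reduce E->T. Stack=[E - T * ( ( E] ptr=7 lookahead=) remaining=[) ) $]
Step 16: shift ). Stack=[E - T * ( ( E )] ptr=8 lookahead=) remaining=[) $]

Answer: 8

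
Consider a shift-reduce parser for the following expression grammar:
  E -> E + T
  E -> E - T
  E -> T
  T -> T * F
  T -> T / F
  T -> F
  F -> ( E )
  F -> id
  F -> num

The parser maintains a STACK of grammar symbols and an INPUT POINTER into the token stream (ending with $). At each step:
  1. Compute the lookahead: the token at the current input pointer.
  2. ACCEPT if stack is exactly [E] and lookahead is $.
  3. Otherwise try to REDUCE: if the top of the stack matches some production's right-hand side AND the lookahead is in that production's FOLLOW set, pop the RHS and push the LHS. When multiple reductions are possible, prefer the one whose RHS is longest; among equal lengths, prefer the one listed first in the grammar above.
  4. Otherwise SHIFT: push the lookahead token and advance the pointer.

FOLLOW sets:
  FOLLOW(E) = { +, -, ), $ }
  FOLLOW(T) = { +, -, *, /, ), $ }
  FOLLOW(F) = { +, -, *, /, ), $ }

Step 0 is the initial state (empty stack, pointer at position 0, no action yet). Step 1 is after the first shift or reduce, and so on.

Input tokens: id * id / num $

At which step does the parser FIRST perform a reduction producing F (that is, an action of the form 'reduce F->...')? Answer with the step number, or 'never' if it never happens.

Step 1: shift id. Stack=[id] ptr=1 lookahead=* remaining=[* id / num $]
Step 2: reduce F->id. Stack=[F] ptr=1 lookahead=* remaining=[* id / num $]

Answer: 2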